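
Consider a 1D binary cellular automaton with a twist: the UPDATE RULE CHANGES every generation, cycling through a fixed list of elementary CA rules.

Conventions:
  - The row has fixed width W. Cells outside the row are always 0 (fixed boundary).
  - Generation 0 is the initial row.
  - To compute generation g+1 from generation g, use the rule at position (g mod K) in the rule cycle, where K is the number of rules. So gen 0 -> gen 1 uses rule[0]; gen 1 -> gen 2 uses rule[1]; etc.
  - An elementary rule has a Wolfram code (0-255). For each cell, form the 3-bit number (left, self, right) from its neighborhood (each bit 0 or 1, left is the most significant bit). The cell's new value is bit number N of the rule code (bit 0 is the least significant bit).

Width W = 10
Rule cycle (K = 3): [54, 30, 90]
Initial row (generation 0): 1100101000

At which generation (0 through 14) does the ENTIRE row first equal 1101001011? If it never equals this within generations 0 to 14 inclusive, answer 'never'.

Answer: never

Derivation:
Gen 0: 1100101000
Gen 1 (rule 54): 0011111100
Gen 2 (rule 30): 0110000010
Gen 3 (rule 90): 1111000101
Gen 4 (rule 54): 0000101111
Gen 5 (rule 30): 0001101000
Gen 6 (rule 90): 0011100100
Gen 7 (rule 54): 0100011110
Gen 8 (rule 30): 1110110001
Gen 9 (rule 90): 1010111010
Gen 10 (rule 54): 1111000111
Gen 11 (rule 30): 1000101100
Gen 12 (rule 90): 0101001110
Gen 13 (rule 54): 1111110001
Gen 14 (rule 30): 1000001011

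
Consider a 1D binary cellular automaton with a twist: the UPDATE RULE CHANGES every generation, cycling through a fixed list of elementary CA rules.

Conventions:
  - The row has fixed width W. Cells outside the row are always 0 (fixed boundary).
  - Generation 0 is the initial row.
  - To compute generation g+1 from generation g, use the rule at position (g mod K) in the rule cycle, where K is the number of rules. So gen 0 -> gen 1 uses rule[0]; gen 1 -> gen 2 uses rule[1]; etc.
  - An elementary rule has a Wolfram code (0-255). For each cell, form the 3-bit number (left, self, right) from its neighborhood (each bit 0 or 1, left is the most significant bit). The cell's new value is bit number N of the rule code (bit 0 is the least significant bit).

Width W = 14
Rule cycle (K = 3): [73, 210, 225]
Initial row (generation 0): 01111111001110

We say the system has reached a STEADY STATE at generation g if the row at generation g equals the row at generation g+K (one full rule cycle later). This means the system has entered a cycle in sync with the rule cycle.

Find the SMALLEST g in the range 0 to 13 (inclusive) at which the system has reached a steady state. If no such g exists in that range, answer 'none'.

Answer: none

Derivation:
Gen 0: 01111111001110
Gen 1 (rule 73): 01000001001010
Gen 2 (rule 210): 10100010110001
Gen 3 (rule 225): 01001001010100
Gen 4 (rule 73): 00000000000001
Gen 5 (rule 210): 00000000000010
Gen 6 (rule 225): 11111111111000
Gen 7 (rule 73): 10000000001011
Gen 8 (rule 210): 01000000010001
Gen 9 (rule 225): 00011111000100
Gen 10 (rule 73): 11010001010001
Gen 11 (rule 210): 01001010001010
Gen 12 (rule 225): 00000100100100
Gen 13 (rule 73): 11110000000001
Gen 14 (rule 210): 01111000000010
Gen 15 (rule 225): 00111011111000
Gen 16 (rule 73): 10101010001011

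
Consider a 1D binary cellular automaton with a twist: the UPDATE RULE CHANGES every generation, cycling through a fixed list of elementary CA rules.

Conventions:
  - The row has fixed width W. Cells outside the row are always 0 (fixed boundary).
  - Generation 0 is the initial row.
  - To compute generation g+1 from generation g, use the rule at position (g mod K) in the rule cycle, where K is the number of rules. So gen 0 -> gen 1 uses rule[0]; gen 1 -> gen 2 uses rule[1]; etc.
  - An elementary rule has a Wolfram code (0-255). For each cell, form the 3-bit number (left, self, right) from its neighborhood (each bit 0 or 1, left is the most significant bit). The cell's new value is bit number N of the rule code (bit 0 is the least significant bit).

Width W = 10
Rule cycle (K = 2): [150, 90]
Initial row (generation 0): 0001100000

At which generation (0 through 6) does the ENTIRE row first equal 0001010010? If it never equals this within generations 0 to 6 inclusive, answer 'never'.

Answer: never

Derivation:
Gen 0: 0001100000
Gen 1 (rule 150): 0010010000
Gen 2 (rule 90): 0101101000
Gen 3 (rule 150): 1100001100
Gen 4 (rule 90): 1110011110
Gen 5 (rule 150): 0101101101
Gen 6 (rule 90): 1001101100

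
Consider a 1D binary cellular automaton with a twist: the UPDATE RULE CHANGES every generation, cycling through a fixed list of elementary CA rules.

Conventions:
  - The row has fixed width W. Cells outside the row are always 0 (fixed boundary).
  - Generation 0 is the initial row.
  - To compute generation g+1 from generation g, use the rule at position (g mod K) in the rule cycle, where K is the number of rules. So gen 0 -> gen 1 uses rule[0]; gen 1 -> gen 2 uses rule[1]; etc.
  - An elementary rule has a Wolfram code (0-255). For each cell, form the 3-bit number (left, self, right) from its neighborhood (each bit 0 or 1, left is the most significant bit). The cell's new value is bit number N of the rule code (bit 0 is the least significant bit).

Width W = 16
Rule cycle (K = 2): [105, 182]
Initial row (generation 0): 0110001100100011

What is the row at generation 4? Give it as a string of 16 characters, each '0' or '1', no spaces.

Answer: 0011111000111111

Derivation:
Gen 0: 0110001100100011
Gen 1 (rule 105): 0110101100001011
Gen 2 (rule 182): 1001110010011100
Gen 3 (rule 105): 0001010000010101
Gen 4 (rule 182): 0011111000111111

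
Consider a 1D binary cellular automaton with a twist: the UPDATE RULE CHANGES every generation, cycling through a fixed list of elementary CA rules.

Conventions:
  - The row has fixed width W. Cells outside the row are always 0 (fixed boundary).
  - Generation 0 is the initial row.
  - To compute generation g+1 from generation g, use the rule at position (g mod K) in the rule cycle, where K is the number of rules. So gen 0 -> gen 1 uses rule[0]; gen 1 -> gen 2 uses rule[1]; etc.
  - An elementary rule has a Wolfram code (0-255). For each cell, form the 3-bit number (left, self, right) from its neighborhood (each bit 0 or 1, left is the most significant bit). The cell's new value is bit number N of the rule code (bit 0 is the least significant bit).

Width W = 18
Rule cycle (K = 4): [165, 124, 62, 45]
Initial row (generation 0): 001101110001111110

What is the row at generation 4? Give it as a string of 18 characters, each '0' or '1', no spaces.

Answer: 111000101011000011

Derivation:
Gen 0: 001101110001111110
Gen 1 (rule 165): 100010100100111100
Gen 2 (rule 124): 110011110110100110
Gen 3 (rule 62): 101110001101111101
Gen 4 (rule 45): 111000101011000011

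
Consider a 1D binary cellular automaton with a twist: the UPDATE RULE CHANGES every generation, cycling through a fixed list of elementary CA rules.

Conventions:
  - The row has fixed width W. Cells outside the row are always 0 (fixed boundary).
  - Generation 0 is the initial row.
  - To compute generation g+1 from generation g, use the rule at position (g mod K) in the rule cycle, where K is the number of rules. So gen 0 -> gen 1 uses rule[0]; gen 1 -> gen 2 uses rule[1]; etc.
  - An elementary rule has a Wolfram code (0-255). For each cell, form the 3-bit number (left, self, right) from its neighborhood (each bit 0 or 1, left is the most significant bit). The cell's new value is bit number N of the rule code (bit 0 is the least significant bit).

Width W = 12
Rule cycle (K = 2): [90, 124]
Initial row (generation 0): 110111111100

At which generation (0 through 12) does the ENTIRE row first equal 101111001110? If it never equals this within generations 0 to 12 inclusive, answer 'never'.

Gen 0: 110111111100
Gen 1 (rule 90): 110100000110
Gen 2 (rule 124): 111110000111
Gen 3 (rule 90): 100011001101
Gen 4 (rule 124): 110011101111
Gen 5 (rule 90): 111110101001
Gen 6 (rule 124): 100011111101
Gen 7 (rule 90): 010110000100
Gen 8 (rule 124): 011111000110
Gen 9 (rule 90): 110001101111
Gen 10 (rule 124): 111001111001
Gen 11 (rule 90): 101111001110
Gen 12 (rule 124): 111001101011

Answer: 11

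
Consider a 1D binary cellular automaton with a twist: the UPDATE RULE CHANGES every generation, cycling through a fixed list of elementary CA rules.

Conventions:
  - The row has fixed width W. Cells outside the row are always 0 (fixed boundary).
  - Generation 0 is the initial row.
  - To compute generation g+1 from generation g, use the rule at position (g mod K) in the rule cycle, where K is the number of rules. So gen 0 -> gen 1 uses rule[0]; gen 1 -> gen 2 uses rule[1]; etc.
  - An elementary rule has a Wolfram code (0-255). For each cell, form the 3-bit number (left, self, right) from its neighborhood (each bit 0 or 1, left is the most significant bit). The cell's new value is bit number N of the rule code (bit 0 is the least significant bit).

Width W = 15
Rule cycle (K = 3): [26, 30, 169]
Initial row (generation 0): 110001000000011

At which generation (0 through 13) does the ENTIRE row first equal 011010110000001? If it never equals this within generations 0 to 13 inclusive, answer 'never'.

Gen 0: 110001000000011
Gen 1 (rule 26): 101010100000110
Gen 2 (rule 30): 101010110001101
Gen 3 (rule 169): 010101100101010
Gen 4 (rule 26): 100001011000001
Gen 5 (rule 30): 110011010100011
Gen 6 (rule 169): 100010101001010
Gen 7 (rule 26): 010100000110001
Gen 8 (rule 30): 110110001101011
Gen 9 (rule 169): 101100101010110
Gen 10 (rule 26): 001011000000101
Gen 11 (rule 30): 011010100001101
Gen 12 (rule 169): 010101001101010
Gen 13 (rule 26): 100000111000001

Answer: never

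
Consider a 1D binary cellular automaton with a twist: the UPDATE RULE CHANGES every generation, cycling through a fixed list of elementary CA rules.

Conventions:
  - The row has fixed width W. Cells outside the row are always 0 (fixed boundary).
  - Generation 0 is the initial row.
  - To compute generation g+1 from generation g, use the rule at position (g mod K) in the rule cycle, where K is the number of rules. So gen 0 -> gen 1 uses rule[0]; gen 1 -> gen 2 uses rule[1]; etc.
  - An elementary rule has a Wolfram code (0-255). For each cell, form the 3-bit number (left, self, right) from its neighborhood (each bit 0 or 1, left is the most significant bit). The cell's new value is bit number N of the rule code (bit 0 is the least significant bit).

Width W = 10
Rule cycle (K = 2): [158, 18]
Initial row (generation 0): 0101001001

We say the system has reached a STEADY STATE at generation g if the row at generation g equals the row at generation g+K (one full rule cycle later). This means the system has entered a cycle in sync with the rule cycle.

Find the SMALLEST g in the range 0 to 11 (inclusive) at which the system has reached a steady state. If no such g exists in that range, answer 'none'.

Gen 0: 0101001001
Gen 1 (rule 158): 1101111111
Gen 2 (rule 18): 0000000000
Gen 3 (rule 158): 0000000000
Gen 4 (rule 18): 0000000000
Gen 5 (rule 158): 0000000000
Gen 6 (rule 18): 0000000000
Gen 7 (rule 158): 0000000000
Gen 8 (rule 18): 0000000000
Gen 9 (rule 158): 0000000000
Gen 10 (rule 18): 0000000000
Gen 11 (rule 158): 0000000000
Gen 12 (rule 18): 0000000000
Gen 13 (rule 158): 0000000000

Answer: 2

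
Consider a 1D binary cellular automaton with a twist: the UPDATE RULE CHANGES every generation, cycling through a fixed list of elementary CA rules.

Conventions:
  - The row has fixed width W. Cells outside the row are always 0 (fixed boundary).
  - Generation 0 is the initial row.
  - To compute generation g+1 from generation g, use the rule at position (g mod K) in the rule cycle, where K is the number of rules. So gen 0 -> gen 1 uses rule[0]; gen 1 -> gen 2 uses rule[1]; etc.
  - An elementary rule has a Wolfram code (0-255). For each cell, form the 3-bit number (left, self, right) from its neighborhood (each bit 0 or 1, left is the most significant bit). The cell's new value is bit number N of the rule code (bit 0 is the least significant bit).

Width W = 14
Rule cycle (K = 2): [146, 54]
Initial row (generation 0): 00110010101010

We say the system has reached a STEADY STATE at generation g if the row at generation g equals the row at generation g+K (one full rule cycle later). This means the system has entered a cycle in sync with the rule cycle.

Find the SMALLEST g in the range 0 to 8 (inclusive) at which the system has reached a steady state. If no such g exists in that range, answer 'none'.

Gen 0: 00110010101010
Gen 1 (rule 146): 01001100000001
Gen 2 (rule 54): 11110010000011
Gen 3 (rule 146): 01101101000100
Gen 4 (rule 54): 10010011101110
Gen 5 (rule 146): 01101101000101
Gen 6 (rule 54): 10010011101111
Gen 7 (rule 146): 01101101000110
Gen 8 (rule 54): 10010011101001
Gen 9 (rule 146): 01101101000110
Gen 10 (rule 54): 10010011101001

Answer: 7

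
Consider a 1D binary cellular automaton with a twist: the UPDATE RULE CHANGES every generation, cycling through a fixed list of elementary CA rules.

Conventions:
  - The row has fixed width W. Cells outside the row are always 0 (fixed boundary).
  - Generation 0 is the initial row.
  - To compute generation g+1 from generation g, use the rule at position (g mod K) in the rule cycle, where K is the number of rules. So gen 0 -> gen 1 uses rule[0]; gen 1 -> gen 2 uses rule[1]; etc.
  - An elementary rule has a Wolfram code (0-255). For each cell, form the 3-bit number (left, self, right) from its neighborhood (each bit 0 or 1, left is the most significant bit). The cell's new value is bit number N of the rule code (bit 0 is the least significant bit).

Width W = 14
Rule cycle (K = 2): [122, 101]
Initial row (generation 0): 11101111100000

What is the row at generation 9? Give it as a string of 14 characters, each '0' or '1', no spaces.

Answer: 01101110111101

Derivation:
Gen 0: 11101111100000
Gen 1 (rule 122): 10111000110000
Gen 2 (rule 101): 11001010010111
Gen 3 (rule 122): 11110101101101
Gen 4 (rule 101): 00011110110111
Gen 5 (rule 122): 00110011111101
Gen 6 (rule 101): 10010000000111
Gen 7 (rule 122): 01101000001101
Gen 8 (rule 101): 00111011100111
Gen 9 (rule 122): 01101110111101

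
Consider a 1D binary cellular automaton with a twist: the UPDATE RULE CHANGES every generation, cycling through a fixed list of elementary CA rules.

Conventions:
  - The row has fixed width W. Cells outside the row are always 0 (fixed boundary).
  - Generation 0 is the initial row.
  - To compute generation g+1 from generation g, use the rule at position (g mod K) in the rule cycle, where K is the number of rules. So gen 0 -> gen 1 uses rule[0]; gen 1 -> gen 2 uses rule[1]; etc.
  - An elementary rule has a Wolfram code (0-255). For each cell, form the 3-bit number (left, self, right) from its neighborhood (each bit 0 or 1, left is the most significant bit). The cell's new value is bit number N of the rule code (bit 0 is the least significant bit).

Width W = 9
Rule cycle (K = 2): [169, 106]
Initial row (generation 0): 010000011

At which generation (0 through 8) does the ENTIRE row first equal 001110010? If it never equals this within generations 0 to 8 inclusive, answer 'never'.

Answer: never

Derivation:
Gen 0: 010000011
Gen 1 (rule 169): 000111010
Gen 2 (rule 106): 001101100
Gen 3 (rule 169): 101011001
Gen 4 (rule 106): 010111010
Gen 5 (rule 169): 001110100
Gen 6 (rule 106): 011011000
Gen 7 (rule 169): 010110011
Gen 8 (rule 106): 101110111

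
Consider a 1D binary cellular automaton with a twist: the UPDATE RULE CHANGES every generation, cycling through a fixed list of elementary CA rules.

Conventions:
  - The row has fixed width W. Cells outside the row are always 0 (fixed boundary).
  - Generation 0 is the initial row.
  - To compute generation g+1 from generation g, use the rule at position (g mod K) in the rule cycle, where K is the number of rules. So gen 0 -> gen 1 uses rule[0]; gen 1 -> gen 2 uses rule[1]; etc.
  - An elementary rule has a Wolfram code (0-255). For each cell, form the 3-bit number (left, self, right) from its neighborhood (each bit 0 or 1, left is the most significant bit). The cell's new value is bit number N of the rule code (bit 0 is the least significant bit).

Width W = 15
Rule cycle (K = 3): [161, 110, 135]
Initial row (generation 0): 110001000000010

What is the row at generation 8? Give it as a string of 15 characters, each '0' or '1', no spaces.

Gen 0: 110001000000010
Gen 1 (rule 161): 000100011111000
Gen 2 (rule 110): 001100110001000
Gen 3 (rule 135): 110001000111011
Gen 4 (rule 161): 000100010010100
Gen 5 (rule 110): 001100110111100
Gen 6 (rule 135): 110001000011001
Gen 7 (rule 161): 000100011000000
Gen 8 (rule 110): 001100111000000

Answer: 001100111000000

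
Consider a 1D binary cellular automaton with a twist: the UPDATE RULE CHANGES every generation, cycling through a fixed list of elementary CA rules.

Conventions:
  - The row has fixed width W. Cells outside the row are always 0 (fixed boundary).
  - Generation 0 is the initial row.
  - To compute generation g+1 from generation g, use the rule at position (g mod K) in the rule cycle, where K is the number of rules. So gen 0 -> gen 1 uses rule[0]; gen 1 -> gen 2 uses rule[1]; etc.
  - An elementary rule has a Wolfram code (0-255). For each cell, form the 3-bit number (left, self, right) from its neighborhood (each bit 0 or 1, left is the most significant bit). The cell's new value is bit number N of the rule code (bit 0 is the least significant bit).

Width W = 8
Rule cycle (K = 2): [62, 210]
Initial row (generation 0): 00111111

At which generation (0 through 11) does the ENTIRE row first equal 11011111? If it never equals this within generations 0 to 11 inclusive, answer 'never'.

Gen 0: 00111111
Gen 1 (rule 62): 01100000
Gen 2 (rule 210): 10110000
Gen 3 (rule 62): 11101000
Gen 4 (rule 210): 01100100
Gen 5 (rule 62): 11011110
Gen 6 (rule 210): 01001111
Gen 7 (rule 62): 11111000
Gen 8 (rule 210): 01111100
Gen 9 (rule 62): 11000010
Gen 10 (rule 210): 01100101
Gen 11 (rule 62): 11011111

Answer: 11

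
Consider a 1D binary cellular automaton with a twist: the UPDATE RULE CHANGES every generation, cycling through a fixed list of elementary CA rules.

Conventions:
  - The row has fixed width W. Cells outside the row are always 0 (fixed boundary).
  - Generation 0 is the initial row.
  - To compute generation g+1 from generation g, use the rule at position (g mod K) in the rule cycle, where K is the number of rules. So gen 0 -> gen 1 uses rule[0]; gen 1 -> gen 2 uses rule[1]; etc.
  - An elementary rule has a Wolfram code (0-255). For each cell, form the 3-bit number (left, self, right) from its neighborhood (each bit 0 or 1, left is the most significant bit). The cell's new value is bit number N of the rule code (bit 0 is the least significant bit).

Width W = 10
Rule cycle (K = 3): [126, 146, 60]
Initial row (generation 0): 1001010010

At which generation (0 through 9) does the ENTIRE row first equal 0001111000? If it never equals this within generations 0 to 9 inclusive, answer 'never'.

Gen 0: 1001010010
Gen 1 (rule 126): 1111111111
Gen 2 (rule 146): 0111111110
Gen 3 (rule 60): 0100000001
Gen 4 (rule 126): 1110000011
Gen 5 (rule 146): 0101000100
Gen 6 (rule 60): 0111100110
Gen 7 (rule 126): 1100111111
Gen 8 (rule 146): 0011011110
Gen 9 (rule 60): 0010110001

Answer: never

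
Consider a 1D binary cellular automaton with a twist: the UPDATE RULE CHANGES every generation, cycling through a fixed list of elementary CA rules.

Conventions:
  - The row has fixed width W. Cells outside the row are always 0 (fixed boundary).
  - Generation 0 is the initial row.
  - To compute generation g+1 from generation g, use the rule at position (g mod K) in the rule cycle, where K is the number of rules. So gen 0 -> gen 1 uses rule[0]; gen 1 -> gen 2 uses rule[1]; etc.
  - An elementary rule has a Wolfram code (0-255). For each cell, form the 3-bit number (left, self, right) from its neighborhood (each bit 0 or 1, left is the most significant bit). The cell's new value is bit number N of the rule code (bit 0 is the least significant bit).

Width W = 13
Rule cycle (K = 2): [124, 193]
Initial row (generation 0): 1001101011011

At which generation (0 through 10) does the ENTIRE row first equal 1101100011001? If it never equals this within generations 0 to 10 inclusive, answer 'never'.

Answer: never

Derivation:
Gen 0: 1001101011011
Gen 1 (rule 124): 1101111111111
Gen 2 (rule 193): 0100111111111
Gen 3 (rule 124): 0110100000001
Gen 4 (rule 193): 0010001111100
Gen 5 (rule 124): 0011001000110
Gen 6 (rule 193): 1001000010010
Gen 7 (rule 124): 1101100011011
Gen 8 (rule 193): 0100101001001
Gen 9 (rule 124): 0110111101101
Gen 10 (rule 193): 0010011100100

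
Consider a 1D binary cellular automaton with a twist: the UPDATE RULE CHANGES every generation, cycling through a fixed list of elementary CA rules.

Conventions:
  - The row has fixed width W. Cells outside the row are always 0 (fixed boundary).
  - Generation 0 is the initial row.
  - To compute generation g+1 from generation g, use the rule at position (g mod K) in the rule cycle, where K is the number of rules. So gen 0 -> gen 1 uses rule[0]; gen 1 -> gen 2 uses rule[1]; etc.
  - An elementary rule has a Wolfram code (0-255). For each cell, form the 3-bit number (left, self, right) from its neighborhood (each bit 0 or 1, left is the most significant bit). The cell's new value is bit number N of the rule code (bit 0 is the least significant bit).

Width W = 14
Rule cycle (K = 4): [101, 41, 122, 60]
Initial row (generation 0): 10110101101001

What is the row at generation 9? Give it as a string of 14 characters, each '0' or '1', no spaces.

Answer: 00001100001011

Derivation:
Gen 0: 10110101101001
Gen 1 (rule 101): 11011110111001
Gen 2 (rule 41): 10110001100000
Gen 3 (rule 122): 01111011110000
Gen 4 (rule 60): 01000110001000
Gen 5 (rule 101): 01010010101011
Gen 6 (rule 41): 00100001010110
Gen 7 (rule 122): 01010010101111
Gen 8 (rule 60): 01111011111000
Gen 9 (rule 101): 00001100001011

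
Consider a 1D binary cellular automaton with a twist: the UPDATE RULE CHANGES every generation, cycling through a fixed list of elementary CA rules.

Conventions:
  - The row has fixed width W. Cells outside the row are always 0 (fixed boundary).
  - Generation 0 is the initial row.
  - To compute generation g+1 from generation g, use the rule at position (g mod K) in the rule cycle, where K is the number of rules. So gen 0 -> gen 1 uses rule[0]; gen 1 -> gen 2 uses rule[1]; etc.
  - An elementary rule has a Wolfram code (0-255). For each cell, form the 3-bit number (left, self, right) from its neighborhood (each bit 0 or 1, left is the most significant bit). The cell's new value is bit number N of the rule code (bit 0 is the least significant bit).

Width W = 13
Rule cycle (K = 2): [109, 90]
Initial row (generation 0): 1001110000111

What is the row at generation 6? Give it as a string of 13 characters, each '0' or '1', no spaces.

Answer: 0010000000001

Derivation:
Gen 0: 1001110000111
Gen 1 (rule 109): 1001010110101
Gen 2 (rule 90): 0110000110000
Gen 3 (rule 109): 0110110110111
Gen 4 (rule 90): 1110110110101
Gen 5 (rule 109): 1011111111111
Gen 6 (rule 90): 0010000000001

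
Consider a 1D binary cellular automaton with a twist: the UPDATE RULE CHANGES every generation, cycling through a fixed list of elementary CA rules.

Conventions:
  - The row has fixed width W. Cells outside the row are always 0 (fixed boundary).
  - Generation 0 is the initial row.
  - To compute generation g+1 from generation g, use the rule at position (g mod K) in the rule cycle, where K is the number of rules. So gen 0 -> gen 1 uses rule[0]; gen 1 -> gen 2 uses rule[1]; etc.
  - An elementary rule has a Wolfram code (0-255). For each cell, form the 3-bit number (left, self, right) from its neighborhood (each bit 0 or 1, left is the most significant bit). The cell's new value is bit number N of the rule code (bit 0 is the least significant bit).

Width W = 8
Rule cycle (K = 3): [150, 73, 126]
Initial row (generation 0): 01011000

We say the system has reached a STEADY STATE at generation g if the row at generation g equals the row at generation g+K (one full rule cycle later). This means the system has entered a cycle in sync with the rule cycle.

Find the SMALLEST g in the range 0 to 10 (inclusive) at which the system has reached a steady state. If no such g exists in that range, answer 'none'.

Gen 0: 01011000
Gen 1 (rule 150): 11000100
Gen 2 (rule 73): 11010001
Gen 3 (rule 126): 11111011
Gen 4 (rule 150): 01110000
Gen 5 (rule 73): 01010111
Gen 6 (rule 126): 11111101
Gen 7 (rule 150): 01111001
Gen 8 (rule 73): 01001000
Gen 9 (rule 126): 11111100
Gen 10 (rule 150): 01111010
Gen 11 (rule 73): 01001000
Gen 12 (rule 126): 11111100
Gen 13 (rule 150): 01111010

Answer: 8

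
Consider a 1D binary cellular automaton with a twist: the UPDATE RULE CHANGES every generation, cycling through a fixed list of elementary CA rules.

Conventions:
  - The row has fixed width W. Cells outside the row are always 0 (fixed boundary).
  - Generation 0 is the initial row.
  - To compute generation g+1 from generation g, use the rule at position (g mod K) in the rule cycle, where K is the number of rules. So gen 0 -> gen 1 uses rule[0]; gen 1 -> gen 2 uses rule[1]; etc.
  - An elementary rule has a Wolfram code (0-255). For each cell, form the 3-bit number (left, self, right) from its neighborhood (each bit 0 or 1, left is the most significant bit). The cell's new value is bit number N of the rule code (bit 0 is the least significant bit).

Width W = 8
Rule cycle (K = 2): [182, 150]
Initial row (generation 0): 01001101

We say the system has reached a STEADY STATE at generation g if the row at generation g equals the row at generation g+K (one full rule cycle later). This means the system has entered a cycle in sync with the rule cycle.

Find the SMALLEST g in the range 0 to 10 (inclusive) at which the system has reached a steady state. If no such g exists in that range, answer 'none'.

Gen 0: 01001101
Gen 1 (rule 182): 11110011
Gen 2 (rule 150): 01101100
Gen 3 (rule 182): 10010010
Gen 4 (rule 150): 11111111
Gen 5 (rule 182): 01111110
Gen 6 (rule 150): 10111101
Gen 7 (rule 182): 11011011
Gen 8 (rule 150): 00000000
Gen 9 (rule 182): 00000000
Gen 10 (rule 150): 00000000
Gen 11 (rule 182): 00000000
Gen 12 (rule 150): 00000000

Answer: 8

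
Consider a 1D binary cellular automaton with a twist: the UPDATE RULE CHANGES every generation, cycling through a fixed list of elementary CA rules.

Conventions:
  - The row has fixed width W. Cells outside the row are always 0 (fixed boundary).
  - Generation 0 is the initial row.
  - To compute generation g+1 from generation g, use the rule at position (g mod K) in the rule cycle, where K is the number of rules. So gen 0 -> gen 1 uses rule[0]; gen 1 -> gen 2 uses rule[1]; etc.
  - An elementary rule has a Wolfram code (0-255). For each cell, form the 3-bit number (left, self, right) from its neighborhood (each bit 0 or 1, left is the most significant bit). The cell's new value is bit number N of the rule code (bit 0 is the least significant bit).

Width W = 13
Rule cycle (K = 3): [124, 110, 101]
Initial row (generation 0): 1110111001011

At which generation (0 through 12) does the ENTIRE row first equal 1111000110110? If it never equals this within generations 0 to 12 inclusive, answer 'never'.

Gen 0: 1110111001011
Gen 1 (rule 124): 1011101101111
Gen 2 (rule 110): 1110111111001
Gen 3 (rule 101): 0011000001001
Gen 4 (rule 124): 0011100001101
Gen 5 (rule 110): 0110100011111
Gen 6 (rule 101): 0011101000001
Gen 7 (rule 124): 0010111100001
Gen 8 (rule 110): 0111100100011
Gen 9 (rule 101): 0000100101001
Gen 10 (rule 124): 0000110111101
Gen 11 (rule 110): 0001111100111
Gen 12 (rule 101): 1100000100001

Answer: never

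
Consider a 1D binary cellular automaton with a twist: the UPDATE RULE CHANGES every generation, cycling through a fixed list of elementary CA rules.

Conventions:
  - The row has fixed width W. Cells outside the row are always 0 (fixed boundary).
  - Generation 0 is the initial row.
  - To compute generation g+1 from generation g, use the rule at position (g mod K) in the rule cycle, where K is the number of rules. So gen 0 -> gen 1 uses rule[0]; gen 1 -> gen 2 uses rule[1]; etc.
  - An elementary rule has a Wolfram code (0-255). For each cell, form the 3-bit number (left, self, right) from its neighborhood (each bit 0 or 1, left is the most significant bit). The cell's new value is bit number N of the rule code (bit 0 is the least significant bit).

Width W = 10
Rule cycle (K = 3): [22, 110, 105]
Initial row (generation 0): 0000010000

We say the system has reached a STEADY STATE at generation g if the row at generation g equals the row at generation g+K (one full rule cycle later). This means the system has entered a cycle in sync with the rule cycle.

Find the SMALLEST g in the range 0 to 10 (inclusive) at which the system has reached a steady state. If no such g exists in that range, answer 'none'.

Answer: none

Derivation:
Gen 0: 0000010000
Gen 1 (rule 22): 0000111000
Gen 2 (rule 110): 0001101000
Gen 3 (rule 105): 1101110011
Gen 4 (rule 22): 0000001100
Gen 5 (rule 110): 0000011100
Gen 6 (rule 105): 1111010101
Gen 7 (rule 22): 0000010101
Gen 8 (rule 110): 0000111111
Gen 9 (rule 105): 1110100001
Gen 10 (rule 22): 0000110011
Gen 11 (rule 110): 0001110111
Gen 12 (rule 105): 1101011101
Gen 13 (rule 22): 0001000001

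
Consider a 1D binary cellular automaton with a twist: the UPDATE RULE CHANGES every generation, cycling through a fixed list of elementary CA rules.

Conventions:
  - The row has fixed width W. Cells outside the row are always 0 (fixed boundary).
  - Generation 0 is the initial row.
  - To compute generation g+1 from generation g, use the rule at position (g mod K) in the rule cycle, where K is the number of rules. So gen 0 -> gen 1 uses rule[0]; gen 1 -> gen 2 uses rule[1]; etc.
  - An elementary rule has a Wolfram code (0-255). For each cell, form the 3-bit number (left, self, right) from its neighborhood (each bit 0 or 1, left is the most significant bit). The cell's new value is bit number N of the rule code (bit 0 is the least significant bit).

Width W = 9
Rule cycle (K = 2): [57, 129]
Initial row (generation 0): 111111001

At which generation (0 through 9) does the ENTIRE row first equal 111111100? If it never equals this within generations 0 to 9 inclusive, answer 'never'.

Answer: 5

Derivation:
Gen 0: 111111001
Gen 1 (rule 57): 100000100
Gen 2 (rule 129): 001110001
Gen 3 (rule 57): 101001100
Gen 4 (rule 129): 000000001
Gen 5 (rule 57): 111111100
Gen 6 (rule 129): 011111001
Gen 7 (rule 57): 010000100
Gen 8 (rule 129): 000110001
Gen 9 (rule 57): 110101100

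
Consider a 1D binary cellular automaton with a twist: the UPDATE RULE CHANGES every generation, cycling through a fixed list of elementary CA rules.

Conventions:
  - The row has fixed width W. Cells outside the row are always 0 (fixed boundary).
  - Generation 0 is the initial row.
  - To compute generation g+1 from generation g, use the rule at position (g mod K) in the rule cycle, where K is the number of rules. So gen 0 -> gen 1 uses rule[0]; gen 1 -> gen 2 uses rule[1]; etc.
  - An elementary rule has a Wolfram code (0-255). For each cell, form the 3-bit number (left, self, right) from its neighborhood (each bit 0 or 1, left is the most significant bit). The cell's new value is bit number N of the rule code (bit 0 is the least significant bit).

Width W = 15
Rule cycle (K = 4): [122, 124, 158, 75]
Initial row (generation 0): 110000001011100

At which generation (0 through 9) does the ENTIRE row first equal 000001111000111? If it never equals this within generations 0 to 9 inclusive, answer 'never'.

Answer: 6

Derivation:
Gen 0: 110000001011100
Gen 1 (rule 122): 111000010110110
Gen 2 (rule 124): 101100011111111
Gen 3 (rule 158): 101010111111110
Gen 4 (rule 75): 000000100000010
Gen 5 (rule 122): 000001010000101
Gen 6 (rule 124): 000001111000111
Gen 7 (rule 158): 000011110101110
Gen 8 (rule 75): 111110010001010
Gen 9 (rule 122): 100011101010101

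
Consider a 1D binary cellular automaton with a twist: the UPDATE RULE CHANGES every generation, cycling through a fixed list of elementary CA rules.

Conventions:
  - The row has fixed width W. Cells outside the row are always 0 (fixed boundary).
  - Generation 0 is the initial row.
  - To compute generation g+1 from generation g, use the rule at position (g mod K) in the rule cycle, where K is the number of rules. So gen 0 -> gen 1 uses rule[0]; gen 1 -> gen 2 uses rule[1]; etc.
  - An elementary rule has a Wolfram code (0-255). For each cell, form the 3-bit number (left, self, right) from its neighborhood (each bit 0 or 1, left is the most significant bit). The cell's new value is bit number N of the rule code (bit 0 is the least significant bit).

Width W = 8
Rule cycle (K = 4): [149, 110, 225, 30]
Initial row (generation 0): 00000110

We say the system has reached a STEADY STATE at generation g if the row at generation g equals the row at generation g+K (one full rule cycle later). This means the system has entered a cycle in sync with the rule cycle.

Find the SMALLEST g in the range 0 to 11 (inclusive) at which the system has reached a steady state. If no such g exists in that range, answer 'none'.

Gen 0: 00000110
Gen 1 (rule 149): 11110001
Gen 2 (rule 110): 10010011
Gen 3 (rule 225): 00000001
Gen 4 (rule 30): 00000011
Gen 5 (rule 149): 11111000
Gen 6 (rule 110): 10001000
Gen 7 (rule 225): 00100011
Gen 8 (rule 30): 01110110
Gen 9 (rule 149): 00100001
Gen 10 (rule 110): 01100011
Gen 11 (rule 225): 00101001
Gen 12 (rule 30): 01101111
Gen 13 (rule 149): 00000110
Gen 14 (rule 110): 00001110
Gen 15 (rule 225): 11100110

Answer: none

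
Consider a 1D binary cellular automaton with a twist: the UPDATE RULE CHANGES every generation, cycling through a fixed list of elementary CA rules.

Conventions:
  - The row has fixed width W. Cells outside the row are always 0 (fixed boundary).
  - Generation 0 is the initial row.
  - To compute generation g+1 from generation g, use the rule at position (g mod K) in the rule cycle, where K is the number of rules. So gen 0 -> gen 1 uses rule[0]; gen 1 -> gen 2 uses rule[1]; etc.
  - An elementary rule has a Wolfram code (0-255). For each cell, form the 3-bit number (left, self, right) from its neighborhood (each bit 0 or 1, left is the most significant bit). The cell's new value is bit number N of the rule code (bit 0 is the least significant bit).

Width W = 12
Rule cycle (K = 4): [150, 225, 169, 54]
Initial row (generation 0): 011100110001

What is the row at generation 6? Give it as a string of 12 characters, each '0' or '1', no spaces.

Answer: 010111111110

Derivation:
Gen 0: 011100110001
Gen 1 (rule 150): 101011001011
Gen 2 (rule 225): 010101000101
Gen 3 (rule 169): 001010010010
Gen 4 (rule 54): 011111111111
Gen 5 (rule 150): 101111111110
Gen 6 (rule 225): 010111111110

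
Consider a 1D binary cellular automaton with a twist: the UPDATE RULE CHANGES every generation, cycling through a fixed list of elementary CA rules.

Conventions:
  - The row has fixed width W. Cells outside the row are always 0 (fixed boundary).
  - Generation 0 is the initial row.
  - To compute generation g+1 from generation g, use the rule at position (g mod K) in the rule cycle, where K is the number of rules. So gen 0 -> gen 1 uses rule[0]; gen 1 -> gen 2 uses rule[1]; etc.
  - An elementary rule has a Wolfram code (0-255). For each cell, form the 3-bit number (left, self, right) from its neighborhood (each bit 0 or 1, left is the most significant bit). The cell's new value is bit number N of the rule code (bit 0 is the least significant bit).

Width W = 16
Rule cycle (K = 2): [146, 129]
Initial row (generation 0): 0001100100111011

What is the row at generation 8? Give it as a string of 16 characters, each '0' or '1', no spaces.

Answer: 0000000000000000

Derivation:
Gen 0: 0001100100111011
Gen 1 (rule 146): 0010011011010000
Gen 2 (rule 129): 1000000000000111
Gen 3 (rule 146): 0100000000001010
Gen 4 (rule 129): 0001111111100000
Gen 5 (rule 146): 0010111111010000
Gen 6 (rule 129): 1000011110000111
Gen 7 (rule 146): 0100101101001010
Gen 8 (rule 129): 0000000000000000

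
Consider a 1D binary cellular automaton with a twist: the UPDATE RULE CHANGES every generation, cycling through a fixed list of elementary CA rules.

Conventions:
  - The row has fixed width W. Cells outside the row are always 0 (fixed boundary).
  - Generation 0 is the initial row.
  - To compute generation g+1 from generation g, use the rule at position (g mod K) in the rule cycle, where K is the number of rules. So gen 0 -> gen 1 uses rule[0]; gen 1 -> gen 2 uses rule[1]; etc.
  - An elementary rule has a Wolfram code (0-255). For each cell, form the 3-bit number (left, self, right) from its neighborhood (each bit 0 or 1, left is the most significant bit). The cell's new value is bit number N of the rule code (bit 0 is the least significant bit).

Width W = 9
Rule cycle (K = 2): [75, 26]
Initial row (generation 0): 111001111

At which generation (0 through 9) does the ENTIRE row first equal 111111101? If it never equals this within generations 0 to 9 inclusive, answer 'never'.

Gen 0: 111001111
Gen 1 (rule 75): 101011001
Gen 2 (rule 26): 000010110
Gen 3 (rule 75): 111100110
Gen 4 (rule 26): 100011101
Gen 5 (rule 75): 001110100
Gen 6 (rule 26): 011000010
Gen 7 (rule 75): 111011100
Gen 8 (rule 26): 100010010
Gen 9 (rule 75): 001100100

Answer: never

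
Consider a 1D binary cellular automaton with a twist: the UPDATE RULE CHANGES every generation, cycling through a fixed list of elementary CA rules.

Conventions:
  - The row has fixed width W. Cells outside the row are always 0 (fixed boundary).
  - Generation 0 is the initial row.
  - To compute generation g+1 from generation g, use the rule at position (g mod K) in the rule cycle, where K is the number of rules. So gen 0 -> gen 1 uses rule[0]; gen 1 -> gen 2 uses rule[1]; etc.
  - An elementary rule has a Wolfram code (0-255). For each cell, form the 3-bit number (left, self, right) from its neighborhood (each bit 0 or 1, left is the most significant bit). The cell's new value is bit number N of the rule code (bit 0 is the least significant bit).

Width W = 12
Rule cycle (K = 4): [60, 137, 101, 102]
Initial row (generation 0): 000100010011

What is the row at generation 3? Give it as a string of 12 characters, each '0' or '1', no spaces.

Answer: 011101010111

Derivation:
Gen 0: 000100010011
Gen 1 (rule 60): 000110011010
Gen 2 (rule 137): 110100010000
Gen 3 (rule 101): 011101010111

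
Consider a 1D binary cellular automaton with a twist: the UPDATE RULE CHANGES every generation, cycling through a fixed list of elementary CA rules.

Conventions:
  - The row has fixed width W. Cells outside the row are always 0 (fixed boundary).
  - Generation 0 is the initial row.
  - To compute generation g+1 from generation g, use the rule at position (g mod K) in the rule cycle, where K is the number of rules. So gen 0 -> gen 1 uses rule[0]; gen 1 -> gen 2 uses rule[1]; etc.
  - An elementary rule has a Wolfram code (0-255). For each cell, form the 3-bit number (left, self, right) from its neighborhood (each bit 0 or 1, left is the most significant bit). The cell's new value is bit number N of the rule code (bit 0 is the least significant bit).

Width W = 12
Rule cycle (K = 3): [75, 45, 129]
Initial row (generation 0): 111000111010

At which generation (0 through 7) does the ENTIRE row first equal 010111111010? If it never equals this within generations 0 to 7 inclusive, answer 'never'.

Answer: never

Derivation:
Gen 0: 111000111010
Gen 1 (rule 75): 101011101000
Gen 2 (rule 45): 111110011011
Gen 3 (rule 129): 011100000000
Gen 4 (rule 75): 110101111111
Gen 5 (rule 45): 101111000000
Gen 6 (rule 129): 000110011111
Gen 7 (rule 75): 111110110001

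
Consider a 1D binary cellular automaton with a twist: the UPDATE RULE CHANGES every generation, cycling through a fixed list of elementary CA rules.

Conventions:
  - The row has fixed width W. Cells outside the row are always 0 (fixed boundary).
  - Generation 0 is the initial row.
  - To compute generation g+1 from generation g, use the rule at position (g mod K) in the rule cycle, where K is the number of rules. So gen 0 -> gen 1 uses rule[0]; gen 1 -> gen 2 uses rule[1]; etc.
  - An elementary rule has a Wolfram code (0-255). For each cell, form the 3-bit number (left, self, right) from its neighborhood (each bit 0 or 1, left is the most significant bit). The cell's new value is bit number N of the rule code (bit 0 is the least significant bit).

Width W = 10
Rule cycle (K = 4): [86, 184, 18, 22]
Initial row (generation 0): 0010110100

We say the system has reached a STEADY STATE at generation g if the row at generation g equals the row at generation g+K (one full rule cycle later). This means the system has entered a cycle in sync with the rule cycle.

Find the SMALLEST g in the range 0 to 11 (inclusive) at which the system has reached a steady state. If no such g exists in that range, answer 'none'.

Answer: none

Derivation:
Gen 0: 0010110100
Gen 1 (rule 86): 0110010110
Gen 2 (rule 184): 0101001101
Gen 3 (rule 18): 1000110000
Gen 4 (rule 22): 1101001000
Gen 5 (rule 86): 0101111100
Gen 6 (rule 184): 0011111010
Gen 7 (rule 18): 0100000001
Gen 8 (rule 22): 1110000011
Gen 9 (rule 86): 0011000101
Gen 10 (rule 184): 0010100010
Gen 11 (rule 18): 0100010101
Gen 12 (rule 22): 1110110101
Gen 13 (rule 86): 0010010101
Gen 14 (rule 184): 0001001010
Gen 15 (rule 18): 0010110001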